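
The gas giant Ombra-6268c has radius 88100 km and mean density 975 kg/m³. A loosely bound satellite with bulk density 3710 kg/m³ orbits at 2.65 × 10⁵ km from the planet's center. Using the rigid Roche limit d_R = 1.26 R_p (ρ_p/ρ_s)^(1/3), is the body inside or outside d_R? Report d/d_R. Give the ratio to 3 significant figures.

d_R = 1.26 × (88100 km) × (975/3710)^(1/3) = 71100 km
d/d_R = (2.65 × 10⁵) / (71100) = 3.73
Since d/d_R > 1, the body is outside the Roche limit.

outside; d/d_R ≈ 3.73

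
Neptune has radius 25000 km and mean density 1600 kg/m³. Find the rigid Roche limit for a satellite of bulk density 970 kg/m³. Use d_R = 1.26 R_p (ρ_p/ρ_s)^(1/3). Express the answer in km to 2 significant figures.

37000 km

d_R = 1.26 × 25000 km × (1600/970)^(1/3)
    = 37000 km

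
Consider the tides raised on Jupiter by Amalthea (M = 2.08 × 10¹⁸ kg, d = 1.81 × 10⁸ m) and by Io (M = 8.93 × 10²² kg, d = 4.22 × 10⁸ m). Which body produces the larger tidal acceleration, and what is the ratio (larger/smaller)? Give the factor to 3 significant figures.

Io, by a factor of ≈ 3390

Compare M/d³ for the two perturbers:
Amalthea: (2.08 × 10¹⁸) / (1.81 × 10⁸)³ = 3.508 × 10⁻⁷
Io: (8.93 × 10²²) / (4.22 × 10⁸)³ = 1.188 × 10⁻³
Ratio (larger/smaller) = 3390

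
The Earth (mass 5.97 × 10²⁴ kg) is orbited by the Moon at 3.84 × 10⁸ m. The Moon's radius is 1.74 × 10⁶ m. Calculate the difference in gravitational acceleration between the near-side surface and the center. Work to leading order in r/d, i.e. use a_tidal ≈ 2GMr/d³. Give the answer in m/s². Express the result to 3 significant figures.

Differencing GM/(d−r)² and GM/d² to first order in r/d gives 2GMr/d³.
a_tidal = 2GMr/d³
        = 2 × (6.674 × 10⁻¹¹) × (5.97 × 10²⁴) × (1.74 × 10⁶) / (3.84 × 10⁸)³
        = 2.45 × 10⁻⁵ m/s²

2.45 × 10⁻⁵ m/s²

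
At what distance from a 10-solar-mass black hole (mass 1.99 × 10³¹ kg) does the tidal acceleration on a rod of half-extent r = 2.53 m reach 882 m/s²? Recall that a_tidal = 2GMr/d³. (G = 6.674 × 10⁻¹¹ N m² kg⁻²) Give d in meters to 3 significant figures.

2GMr/d³ = a_tidal  ⇒  d = (2GMr / a_tidal)^(1/3)
d = (2 × 6.674×10⁻¹¹ × (1.99 × 10³¹) × (2.53) / (882))^(1/3)
  = 1.97 × 10⁶ m

1.97 × 10⁶ m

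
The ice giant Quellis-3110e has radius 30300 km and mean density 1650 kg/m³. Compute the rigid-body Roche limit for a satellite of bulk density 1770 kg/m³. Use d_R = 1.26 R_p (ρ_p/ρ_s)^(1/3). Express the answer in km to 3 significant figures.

37300 km

d_R = 1.26 × 30300 km × (1650/1770)^(1/3)
    = 37300 km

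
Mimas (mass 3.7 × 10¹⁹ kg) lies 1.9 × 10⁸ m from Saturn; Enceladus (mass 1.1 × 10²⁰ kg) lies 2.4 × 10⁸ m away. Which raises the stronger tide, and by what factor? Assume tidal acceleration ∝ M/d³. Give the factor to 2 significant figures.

Enceladus, by a factor of ≈ 1.5

The tide-raising term goes as M/d³ (the gradient of a 1/d² field).
Mimas: (3.7 × 10¹⁹) / (1.9 × 10⁸)³ = 5.394 × 10⁻⁶
Enceladus: (1.1 × 10²⁰) / (2.4 × 10⁸)³ = 7.957 × 10⁻⁶
Ratio (larger/smaller) = 1.5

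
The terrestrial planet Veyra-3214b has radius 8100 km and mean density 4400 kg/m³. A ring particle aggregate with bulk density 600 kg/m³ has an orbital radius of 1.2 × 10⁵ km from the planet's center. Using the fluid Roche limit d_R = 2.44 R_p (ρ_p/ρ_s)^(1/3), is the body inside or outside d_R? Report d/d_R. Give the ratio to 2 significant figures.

outside; d/d_R ≈ 3.1

d_R = 2.44 × (8100 km) × (4400/600)^(1/3) = 38400 km
d/d_R = (1.2 × 10⁵) / (38400) = 3.1
Since d/d_R > 1, the body is outside the Roche limit.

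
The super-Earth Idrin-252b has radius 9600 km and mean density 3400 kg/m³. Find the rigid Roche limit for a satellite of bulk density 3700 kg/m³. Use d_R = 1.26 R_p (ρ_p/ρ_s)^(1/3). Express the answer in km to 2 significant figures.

d_R = 1.26 × 9600 km × (3400/3700)^(1/3)
    = 12000 km

12000 km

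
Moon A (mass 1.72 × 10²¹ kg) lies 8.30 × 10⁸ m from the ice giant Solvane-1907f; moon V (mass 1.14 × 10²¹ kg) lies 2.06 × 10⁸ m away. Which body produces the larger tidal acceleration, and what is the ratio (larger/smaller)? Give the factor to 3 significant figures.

Tidal stretch scales as M/d³; compute that for each body.
Moon A: (1.72 × 10²¹) / (8.30 × 10⁸)³ = 3.008 × 10⁻⁶
Moon V: (1.14 × 10²¹) / (2.06 × 10⁸)³ = 1.304 × 10⁻⁴
Ratio (larger/smaller) = 43.4

Moon V, by a factor of ≈ 43.4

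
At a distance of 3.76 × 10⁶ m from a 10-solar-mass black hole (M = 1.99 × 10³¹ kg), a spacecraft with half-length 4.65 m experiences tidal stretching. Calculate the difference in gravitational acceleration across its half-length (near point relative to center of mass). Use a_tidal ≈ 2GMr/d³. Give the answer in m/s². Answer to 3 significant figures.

a_tidal = 2GMr/d³
        = 2 × (6.674 × 10⁻¹¹) × (1.99 × 10³¹) × (4.65) / (3.76 × 10⁶)³
        = 2.32 × 10² m/s²

2.32 × 10² m/s²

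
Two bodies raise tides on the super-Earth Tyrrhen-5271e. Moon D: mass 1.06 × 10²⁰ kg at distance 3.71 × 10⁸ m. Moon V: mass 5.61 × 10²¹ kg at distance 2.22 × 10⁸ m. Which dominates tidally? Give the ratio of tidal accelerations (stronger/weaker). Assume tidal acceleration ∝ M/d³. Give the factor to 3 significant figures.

The tide-raising term goes as M/d³ (the gradient of a 1/d² field).
Moon D: (1.06 × 10²⁰) / (3.71 × 10⁸)³ = 2.076 × 10⁻⁶
Moon V: (5.61 × 10²¹) / (2.22 × 10⁸)³ = 5.127 × 10⁻⁴
Ratio (larger/smaller) = 247

Moon V, by a factor of ≈ 247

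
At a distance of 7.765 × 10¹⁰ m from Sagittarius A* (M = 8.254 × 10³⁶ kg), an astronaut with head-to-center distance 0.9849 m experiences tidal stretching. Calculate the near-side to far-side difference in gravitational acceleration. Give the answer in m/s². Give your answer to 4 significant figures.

4.635 × 10⁻⁶ m/s²

Near-to-far spans 2r, so the tidal difference is twice the near-to-center value: 4GMr/d³.
Δg = 4GMr/d³
   = 4 × (6.674 × 10⁻¹¹) × (8.254 × 10³⁶) × (0.9849) / (7.765 × 10¹⁰)³
   = 4.635 × 10⁻⁶ m/s²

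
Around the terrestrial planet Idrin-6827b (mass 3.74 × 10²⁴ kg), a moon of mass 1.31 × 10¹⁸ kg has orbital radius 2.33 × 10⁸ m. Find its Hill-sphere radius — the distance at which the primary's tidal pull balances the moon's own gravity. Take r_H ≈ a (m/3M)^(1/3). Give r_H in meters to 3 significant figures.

1.14 × 10⁶ m

r_H ≈ a (m/3M)^(1/3)
    = (2.33 × 10⁸) × (1.31 × 10¹⁸ / (3 × 3.74 × 10²⁴))^(1/3)
    = 1.14 × 10⁶ m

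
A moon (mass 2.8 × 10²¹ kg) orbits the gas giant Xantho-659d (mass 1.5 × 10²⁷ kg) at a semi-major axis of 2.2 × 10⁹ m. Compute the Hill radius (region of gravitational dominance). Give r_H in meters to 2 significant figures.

1.9 × 10⁷ m

r_H ≈ a (m/3M)^(1/3)
    = (2.2 × 10⁹) × (2.8 × 10²¹ / (3 × 1.5 × 10²⁷))^(1/3)
    = 1.9 × 10⁷ m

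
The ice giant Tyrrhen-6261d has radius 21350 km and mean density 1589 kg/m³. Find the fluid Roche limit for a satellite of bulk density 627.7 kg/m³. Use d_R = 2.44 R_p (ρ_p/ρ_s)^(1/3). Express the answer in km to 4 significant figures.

71000 km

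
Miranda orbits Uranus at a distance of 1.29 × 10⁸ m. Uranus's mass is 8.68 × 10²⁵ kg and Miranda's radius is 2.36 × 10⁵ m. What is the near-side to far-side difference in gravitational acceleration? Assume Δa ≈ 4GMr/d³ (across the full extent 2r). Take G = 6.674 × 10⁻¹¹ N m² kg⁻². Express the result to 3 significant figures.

Differencing GM/(d−r)² and GM/(d+r)² to first order in r/d gives 4GMr/d³.
Δa = 4GMr/d³
   = 4 × (6.674 × 10⁻¹¹) × (8.68 × 10²⁵) × (2.36 × 10⁵) / (1.29 × 10⁸)³
   = 2.55 × 10⁻³ m/s²

2.55 × 10⁻³ m/s²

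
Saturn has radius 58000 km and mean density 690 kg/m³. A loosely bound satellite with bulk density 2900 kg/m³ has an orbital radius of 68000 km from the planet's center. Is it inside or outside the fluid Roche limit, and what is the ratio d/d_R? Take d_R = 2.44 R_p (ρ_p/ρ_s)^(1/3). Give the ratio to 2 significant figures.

inside; d/d_R ≈ 0.78

d_R = 2.44 × (58000 km) × (690/2900)^(1/3) = 87690 km
d/d_R = (68000) / (87690) = 0.78
Since d/d_R < 1, the body is inside the Roche limit.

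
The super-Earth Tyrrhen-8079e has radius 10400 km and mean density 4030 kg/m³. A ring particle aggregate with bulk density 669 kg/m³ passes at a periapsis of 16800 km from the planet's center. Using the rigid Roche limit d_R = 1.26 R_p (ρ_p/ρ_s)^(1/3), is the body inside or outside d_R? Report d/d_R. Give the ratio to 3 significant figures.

d_R = 1.26 × (10400 km) × (4030/669)^(1/3) = 23840 km
d/d_R = (16800) / (23840) = 0.705
Since d/d_R < 1, the body is inside the Roche limit.

inside; d/d_R ≈ 0.705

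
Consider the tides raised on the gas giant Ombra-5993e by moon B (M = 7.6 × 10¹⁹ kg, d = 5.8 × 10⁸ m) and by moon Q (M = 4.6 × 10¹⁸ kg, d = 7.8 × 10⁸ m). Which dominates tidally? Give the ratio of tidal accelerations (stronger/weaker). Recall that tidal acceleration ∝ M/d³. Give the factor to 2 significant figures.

Moon B, by a factor of ≈ 40

Tidal acceleration ∝ M/d³, so compare M/d³ for each.
Moon B: (7.6 × 10¹⁹) / (5.8 × 10⁸)³ = 3.895 × 10⁻⁷
Moon Q: (4.6 × 10¹⁸) / (7.8 × 10⁸)³ = 9.693 × 10⁻⁹
Ratio (larger/smaller) = 40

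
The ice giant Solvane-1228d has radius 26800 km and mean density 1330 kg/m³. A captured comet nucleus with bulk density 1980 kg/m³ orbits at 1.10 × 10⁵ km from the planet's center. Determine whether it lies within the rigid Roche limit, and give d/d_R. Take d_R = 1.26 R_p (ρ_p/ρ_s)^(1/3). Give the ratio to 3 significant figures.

outside; d/d_R ≈ 3.72

d_R = 1.26 × (26800 km) × (1330/1980)^(1/3) = 29570 km
d/d_R = (1.10 × 10⁵) / (29570) = 3.72
Since d/d_R > 1, the body is outside the Roche limit.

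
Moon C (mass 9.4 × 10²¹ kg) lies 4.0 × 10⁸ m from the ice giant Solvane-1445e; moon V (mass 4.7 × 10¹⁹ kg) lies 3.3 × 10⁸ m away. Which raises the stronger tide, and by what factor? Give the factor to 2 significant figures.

Tidal stretch scales as M/d³; compute that for each body.
Moon C: (9.4 × 10²¹) / (4.0 × 10⁸)³ = 1.469 × 10⁻⁴
Moon V: (4.7 × 10¹⁹) / (3.3 × 10⁸)³ = 1.308 × 10⁻⁶
Ratio (larger/smaller) = 110

Moon C, by a factor of ≈ 110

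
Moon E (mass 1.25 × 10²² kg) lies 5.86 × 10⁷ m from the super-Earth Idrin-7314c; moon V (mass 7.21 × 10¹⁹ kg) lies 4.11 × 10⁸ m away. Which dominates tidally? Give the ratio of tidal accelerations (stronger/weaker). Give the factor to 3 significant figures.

Tidal stretch scales as M/d³; compute that for each body.
Moon E: (1.25 × 10²²) / (5.86 × 10⁷)³ = 6.212 × 10⁻²
Moon V: (7.21 × 10¹⁹) / (4.11 × 10⁸)³ = 1.039 × 10⁻⁶
Ratio (larger/smaller) = 59800

Moon E, by a factor of ≈ 59800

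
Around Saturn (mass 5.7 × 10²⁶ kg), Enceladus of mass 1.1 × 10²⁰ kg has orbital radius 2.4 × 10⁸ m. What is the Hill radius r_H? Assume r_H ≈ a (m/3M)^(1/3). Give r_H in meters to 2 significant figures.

9.6 × 10⁵ m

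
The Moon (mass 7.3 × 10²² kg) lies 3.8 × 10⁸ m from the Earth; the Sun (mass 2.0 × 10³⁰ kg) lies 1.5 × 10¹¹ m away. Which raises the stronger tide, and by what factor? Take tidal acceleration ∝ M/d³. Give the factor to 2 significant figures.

Tidal acceleration ∝ M/d³, so compare M/d³ for each.
The Moon: (7.3 × 10²²) / (3.8 × 10⁸)³ = 1.330 × 10⁻³
The Sun: (2.0 × 10³⁰) / (1.5 × 10¹¹)³ = 5.926 × 10⁻⁴
Ratio (larger/smaller) = 2.2

The Moon, by a factor of ≈ 2.2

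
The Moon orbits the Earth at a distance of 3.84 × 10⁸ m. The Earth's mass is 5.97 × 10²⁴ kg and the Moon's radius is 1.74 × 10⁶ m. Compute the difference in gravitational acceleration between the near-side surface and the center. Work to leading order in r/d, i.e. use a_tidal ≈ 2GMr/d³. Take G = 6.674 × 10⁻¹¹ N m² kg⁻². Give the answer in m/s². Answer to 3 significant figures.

2.45 × 10⁻⁵ m/s²

The tidal stretch is the gradient of GM/d² times the body's extent r, hence the 1/d³ dependence.
Δg = 2GMr/d³
   = 2 × (6.674 × 10⁻¹¹) × (5.97 × 10²⁴) × (1.74 × 10⁶) / (3.84 × 10⁸)³
   = 2.45 × 10⁻⁵ m/s²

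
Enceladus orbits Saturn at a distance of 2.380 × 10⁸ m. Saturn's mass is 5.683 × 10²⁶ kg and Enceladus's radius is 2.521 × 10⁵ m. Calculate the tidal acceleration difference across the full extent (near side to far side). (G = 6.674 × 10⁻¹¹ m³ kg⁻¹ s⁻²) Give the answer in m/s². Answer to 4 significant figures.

a_tidal = 4GMr/d³
        = 4 × (6.674 × 10⁻¹¹) × (5.683 × 10²⁶) × (2.521 × 10⁵) / (2.380 × 10⁸)³
        = 2.837 × 10⁻³ m/s²

2.837 × 10⁻³ m/s²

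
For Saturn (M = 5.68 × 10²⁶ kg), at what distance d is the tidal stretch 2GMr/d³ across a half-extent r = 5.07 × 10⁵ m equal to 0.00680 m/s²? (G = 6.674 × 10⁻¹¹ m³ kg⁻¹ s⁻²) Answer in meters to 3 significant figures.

2GMr/d³ = a_tidal  ⇒  d = (2GMr / a_tidal)^(1/3)
d = (2 × 6.674×10⁻¹¹ × (5.68 × 10²⁶) × (5.07 × 10⁵) / (0.00680))^(1/3)
  = 1.78 × 10⁸ m

1.78 × 10⁸ m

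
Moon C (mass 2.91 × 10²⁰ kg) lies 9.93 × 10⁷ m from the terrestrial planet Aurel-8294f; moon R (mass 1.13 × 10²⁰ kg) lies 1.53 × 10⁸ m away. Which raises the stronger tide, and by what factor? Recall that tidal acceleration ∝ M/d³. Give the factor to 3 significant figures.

The tide-raising term goes as M/d³ (the gradient of a 1/d² field).
Moon C: (2.91 × 10²⁰) / (9.93 × 10⁷)³ = 2.972 × 10⁻⁴
Moon R: (1.13 × 10²⁰) / (1.53 × 10⁸)³ = 3.155 × 10⁻⁵
Ratio (larger/smaller) = 9.42

Moon C, by a factor of ≈ 9.42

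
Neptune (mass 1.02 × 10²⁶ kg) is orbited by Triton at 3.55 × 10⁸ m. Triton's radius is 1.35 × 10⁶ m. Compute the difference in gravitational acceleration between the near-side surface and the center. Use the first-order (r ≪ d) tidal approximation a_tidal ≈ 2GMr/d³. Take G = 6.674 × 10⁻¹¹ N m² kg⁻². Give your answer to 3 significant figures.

4.11 × 10⁻⁴ m/s²

The tidal stretch is the gradient of GM/d² times the body's extent r, hence the 1/d³ dependence.
Δa = 2GMr/d³
   = 2 × (6.674 × 10⁻¹¹) × (1.02 × 10²⁶) × (1.35 × 10⁶) / (3.55 × 10⁸)³
   = 4.11 × 10⁻⁴ m/s²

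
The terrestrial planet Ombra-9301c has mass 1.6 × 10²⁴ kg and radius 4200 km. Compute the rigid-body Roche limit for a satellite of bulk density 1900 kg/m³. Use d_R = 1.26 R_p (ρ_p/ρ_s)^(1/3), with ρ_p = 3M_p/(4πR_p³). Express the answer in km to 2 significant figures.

7400 km

ρ_p = 3M_p/(4πR_p³) = 3 × (1.6 × 10²⁴) / (4π × (4.2 × 10⁶ m)³) = 5200 kg/m³
d_R = 1.26 × 4200 km × (5200/1900)^(1/3)
    = 7400 km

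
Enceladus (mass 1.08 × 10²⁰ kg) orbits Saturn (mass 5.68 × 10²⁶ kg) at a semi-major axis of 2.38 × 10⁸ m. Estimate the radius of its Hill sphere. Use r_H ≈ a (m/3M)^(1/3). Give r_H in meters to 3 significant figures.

9.49 × 10⁵ m

r_H ≈ a (m/3M)^(1/3)
    = (2.38 × 10⁸) × (1.08 × 10²⁰ / (3 × 5.68 × 10²⁶))^(1/3)
    = 9.49 × 10⁵ m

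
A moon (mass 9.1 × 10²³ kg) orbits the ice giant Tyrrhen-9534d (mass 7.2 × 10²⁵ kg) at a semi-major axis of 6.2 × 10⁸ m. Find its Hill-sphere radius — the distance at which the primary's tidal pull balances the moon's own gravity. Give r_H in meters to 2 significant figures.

1.0 × 10⁸ m

r_H ≈ a (m/3M)^(1/3)
    = (6.2 × 10⁸) × (9.1 × 10²³ / (3 × 7.2 × 10²⁵))^(1/3)
    = 1.0 × 10⁸ m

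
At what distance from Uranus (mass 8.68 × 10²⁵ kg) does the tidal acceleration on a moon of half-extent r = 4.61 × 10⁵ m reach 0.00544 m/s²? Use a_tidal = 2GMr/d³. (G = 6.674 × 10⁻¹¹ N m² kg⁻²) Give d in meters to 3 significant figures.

9.94 × 10⁷ m

2GMr/d³ = a_tidal  ⇒  d = (2GMr / a_tidal)^(1/3)
d = (2 × 6.674×10⁻¹¹ × (8.68 × 10²⁵) × (4.61 × 10⁵) / (0.00544))^(1/3)
  = 9.94 × 10⁷ m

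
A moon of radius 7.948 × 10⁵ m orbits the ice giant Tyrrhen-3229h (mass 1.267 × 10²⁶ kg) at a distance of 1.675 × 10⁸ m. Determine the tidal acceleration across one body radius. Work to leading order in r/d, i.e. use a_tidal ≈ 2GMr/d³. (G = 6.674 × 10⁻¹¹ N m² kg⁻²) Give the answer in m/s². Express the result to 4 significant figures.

2.860 × 10⁻³ m/s²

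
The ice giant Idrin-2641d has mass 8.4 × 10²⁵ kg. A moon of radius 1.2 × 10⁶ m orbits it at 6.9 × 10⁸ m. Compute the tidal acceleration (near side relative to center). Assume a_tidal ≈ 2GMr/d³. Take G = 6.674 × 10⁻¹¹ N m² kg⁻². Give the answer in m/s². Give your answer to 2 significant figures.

4.1 × 10⁻⁵ m/s²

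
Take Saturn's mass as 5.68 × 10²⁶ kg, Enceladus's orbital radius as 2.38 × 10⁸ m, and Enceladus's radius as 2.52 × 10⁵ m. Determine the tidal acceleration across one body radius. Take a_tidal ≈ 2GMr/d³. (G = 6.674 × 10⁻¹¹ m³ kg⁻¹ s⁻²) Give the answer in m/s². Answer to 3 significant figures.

1.42 × 10⁻³ m/s²

Δa = 2GMr/d³
   = 2 × (6.674 × 10⁻¹¹) × (5.68 × 10²⁶) × (2.52 × 10⁵) / (2.38 × 10⁸)³
   = 1.42 × 10⁻³ m/s²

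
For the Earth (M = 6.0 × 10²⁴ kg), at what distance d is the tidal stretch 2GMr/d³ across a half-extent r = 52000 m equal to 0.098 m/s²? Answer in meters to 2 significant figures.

2GMr/d³ = a_tidal  ⇒  d = (2GMr / a_tidal)^(1/3)
d = (2 × 6.674×10⁻¹¹ × (6.0 × 10²⁴) × (52000) / (0.098))^(1/3)
  = 7.5 × 10⁶ m

7.5 × 10⁶ m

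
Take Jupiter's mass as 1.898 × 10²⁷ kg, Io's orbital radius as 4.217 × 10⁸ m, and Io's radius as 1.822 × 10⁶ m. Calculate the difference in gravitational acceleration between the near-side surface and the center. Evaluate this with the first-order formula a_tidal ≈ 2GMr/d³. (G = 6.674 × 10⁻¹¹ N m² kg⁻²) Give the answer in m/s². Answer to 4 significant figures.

6.155 × 10⁻³ m/s²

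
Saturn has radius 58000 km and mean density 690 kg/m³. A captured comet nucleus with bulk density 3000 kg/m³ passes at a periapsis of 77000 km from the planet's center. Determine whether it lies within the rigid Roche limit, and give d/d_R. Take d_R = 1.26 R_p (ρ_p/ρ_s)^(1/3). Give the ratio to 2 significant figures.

d_R = 1.26 × (58000 km) × (690/3000)^(1/3) = 44780 km
d/d_R = (77000) / (44780) = 1.7
Since d/d_R > 1, the body is outside the Roche limit.

outside; d/d_R ≈ 1.7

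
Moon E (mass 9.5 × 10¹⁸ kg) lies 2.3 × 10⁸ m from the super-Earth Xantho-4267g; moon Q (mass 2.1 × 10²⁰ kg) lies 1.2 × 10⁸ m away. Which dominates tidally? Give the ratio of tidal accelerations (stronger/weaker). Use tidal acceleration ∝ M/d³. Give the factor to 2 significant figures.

Moon Q, by a factor of ≈ 160

Tidal acceleration ∝ M/d³, so compare M/d³ for each.
Moon E: (9.5 × 10¹⁸) / (2.3 × 10⁸)³ = 7.808 × 10⁻⁷
Moon Q: (2.1 × 10²⁰) / (1.2 × 10⁸)³ = 1.215 × 10⁻⁴
Ratio (larger/smaller) = 160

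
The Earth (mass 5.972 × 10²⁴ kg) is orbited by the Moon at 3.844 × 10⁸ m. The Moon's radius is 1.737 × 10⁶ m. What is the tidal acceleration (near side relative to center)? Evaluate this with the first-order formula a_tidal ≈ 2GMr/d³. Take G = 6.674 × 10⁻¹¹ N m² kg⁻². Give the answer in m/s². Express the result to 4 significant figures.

2.438 × 10⁻⁵ m/s²

Differencing GM/(d−r)² and GM/d² to first order in r/d gives 2GMr/d³.
Δa = 2GMr/d³
   = 2 × (6.674 × 10⁻¹¹) × (5.972 × 10²⁴) × (1.737 × 10⁶) / (3.844 × 10⁸)³
   = 2.438 × 10⁻⁵ m/s²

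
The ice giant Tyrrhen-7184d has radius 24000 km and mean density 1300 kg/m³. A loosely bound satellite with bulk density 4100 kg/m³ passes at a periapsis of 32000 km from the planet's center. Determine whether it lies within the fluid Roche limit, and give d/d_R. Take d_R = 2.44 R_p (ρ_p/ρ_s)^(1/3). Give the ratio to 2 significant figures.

inside; d/d_R ≈ 0.80

d_R = 2.44 × (24000 km) × (1300/4100)^(1/3) = 39930 km
d/d_R = (32000) / (39930) = 0.80
Since d/d_R < 1, the body is inside the Roche limit.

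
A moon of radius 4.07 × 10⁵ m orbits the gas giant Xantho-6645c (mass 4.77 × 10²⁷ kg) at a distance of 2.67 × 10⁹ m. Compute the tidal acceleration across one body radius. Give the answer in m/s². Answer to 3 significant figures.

1.36 × 10⁻⁵ m/s²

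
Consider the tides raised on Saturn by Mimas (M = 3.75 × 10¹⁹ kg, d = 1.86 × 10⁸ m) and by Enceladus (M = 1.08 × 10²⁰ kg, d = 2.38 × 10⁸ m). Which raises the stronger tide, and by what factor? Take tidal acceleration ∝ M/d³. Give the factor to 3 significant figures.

Tidal acceleration ∝ M/d³, so compare M/d³ for each.
Mimas: (3.75 × 10¹⁹) / (1.86 × 10⁸)³ = 5.828 × 10⁻⁶
Enceladus: (1.08 × 10²⁰) / (2.38 × 10⁸)³ = 8.011 × 10⁻⁶
Ratio (larger/smaller) = 1.37

Enceladus, by a factor of ≈ 1.37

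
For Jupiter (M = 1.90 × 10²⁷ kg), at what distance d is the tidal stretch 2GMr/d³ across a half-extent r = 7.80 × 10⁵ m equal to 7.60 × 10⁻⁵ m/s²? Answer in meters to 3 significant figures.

2GMr/d³ = a_tidal  ⇒  d = (2GMr / a_tidal)^(1/3)
d = (2 × 6.674×10⁻¹¹ × (1.90 × 10²⁷) × (7.80 × 10⁵) / (7.60 × 10⁻⁵))^(1/3)
  = 1.38 × 10⁹ m

1.38 × 10⁹ m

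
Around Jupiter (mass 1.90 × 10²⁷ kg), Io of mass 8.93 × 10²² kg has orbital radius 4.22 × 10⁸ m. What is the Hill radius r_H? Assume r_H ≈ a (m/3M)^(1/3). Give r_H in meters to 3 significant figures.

r_H ≈ a (m/3M)^(1/3)
    = (4.22 × 10⁸) × (8.93 × 10²² / (3 × 1.90 × 10²⁷))^(1/3)
    = 1.06 × 10⁷ m

1.06 × 10⁷ m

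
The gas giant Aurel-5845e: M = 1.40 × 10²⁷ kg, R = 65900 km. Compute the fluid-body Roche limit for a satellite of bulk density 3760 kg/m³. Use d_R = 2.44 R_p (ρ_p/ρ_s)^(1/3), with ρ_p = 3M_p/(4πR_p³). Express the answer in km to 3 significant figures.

1.09 × 10⁵ km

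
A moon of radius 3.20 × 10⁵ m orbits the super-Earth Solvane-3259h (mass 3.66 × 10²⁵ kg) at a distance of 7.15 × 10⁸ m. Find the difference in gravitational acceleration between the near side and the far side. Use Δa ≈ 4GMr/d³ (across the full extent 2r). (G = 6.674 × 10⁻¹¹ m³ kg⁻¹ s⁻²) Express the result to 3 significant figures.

8.55 × 10⁻⁶ m/s²

Δg = 4GMr/d³
   = 4 × (6.674 × 10⁻¹¹) × (3.66 × 10²⁵) × (3.20 × 10⁵) / (7.15 × 10⁸)³
   = 8.55 × 10⁻⁶ m/s²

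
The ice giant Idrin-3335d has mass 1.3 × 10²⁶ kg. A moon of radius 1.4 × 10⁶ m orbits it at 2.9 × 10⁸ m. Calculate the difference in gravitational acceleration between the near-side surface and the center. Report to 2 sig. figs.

1.0 × 10⁻³ m/s²

Δg = 2GMr/d³
   = 2 × (6.674 × 10⁻¹¹) × (1.3 × 10²⁶) × (1.4 × 10⁶) / (2.9 × 10⁸)³
   = 1.0 × 10⁻³ m/s²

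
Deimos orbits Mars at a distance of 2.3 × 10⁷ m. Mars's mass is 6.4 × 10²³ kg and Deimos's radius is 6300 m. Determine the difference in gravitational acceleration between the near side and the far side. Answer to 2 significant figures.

a_tidal = 4GMr/d³
        = 4 × (6.674 × 10⁻¹¹) × (6.4 × 10²³) × (6300) / (2.3 × 10⁷)³
        = 8.8 × 10⁻⁵ m/s²

8.8 × 10⁻⁵ m/s²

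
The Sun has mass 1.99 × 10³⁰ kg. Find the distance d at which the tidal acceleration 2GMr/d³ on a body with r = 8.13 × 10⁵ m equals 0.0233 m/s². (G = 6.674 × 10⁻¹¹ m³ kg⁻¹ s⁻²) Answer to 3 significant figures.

2.10 × 10⁹ m

2GMr/d³ = a_tidal  ⇒  d = (2GMr / a_tidal)^(1/3)
d = (2 × 6.674×10⁻¹¹ × (1.99 × 10³⁰) × (8.13 × 10⁵) / (0.0233))^(1/3)
  = 2.10 × 10⁹ m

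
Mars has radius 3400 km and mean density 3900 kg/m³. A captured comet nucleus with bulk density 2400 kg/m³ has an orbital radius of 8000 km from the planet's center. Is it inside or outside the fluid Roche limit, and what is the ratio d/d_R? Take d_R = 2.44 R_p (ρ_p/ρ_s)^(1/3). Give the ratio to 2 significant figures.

d_R = 2.44 × (3400 km) × (3900/2400)^(1/3) = 9753 km
d/d_R = (8000) / (9753) = 0.82
Since d/d_R < 1, the body is inside the Roche limit.

inside; d/d_R ≈ 0.82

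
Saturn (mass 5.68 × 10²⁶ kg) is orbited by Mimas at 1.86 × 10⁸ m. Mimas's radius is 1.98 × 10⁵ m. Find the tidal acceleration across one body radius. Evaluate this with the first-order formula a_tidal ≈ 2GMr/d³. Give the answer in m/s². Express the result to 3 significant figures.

Δa = 2GMr/d³
   = 2 × (6.674 × 10⁻¹¹) × (5.68 × 10²⁶) × (1.98 × 10⁵) / (1.86 × 10⁸)³
   = 2.33 × 10⁻³ m/s²

2.33 × 10⁻³ m/s²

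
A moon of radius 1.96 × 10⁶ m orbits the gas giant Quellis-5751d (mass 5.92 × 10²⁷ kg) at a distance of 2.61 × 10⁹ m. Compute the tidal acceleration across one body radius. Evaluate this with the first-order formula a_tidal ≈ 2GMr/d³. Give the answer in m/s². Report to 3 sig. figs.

8.71 × 10⁻⁵ m/s²

Δa = 2GMr/d³
   = 2 × (6.674 × 10⁻¹¹) × (5.92 × 10²⁷) × (1.96 × 10⁶) / (2.61 × 10⁹)³
   = 8.71 × 10⁻⁵ m/s²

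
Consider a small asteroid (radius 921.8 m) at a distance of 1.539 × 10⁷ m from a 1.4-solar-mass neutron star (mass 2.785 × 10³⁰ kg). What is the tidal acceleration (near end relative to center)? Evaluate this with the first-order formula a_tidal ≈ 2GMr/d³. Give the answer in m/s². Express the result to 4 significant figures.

9.401 × 10¹ m/s²

Differencing GM/(d−r)² and GM/d² to first order in r/d gives 2GMr/d³.
Δg = 2GMr/d³
   = 2 × (6.674 × 10⁻¹¹) × (2.785 × 10³⁰) × (921.8) / (1.539 × 10⁷)³
   = 9.401 × 10¹ m/s²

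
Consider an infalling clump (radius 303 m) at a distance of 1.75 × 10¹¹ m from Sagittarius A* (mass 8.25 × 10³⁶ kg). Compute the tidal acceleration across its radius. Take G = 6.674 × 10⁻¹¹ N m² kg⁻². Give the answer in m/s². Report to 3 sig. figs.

Δg = 2GMr/d³
   = 2 × (6.674 × 10⁻¹¹) × (8.25 × 10³⁶) × (303) / (1.75 × 10¹¹)³
   = 6.23 × 10⁻⁵ m/s²

6.23 × 10⁻⁵ m/s²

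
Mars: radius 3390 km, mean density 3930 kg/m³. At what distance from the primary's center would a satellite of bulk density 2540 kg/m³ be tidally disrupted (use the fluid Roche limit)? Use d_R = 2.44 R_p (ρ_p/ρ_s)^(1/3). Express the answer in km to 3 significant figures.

9570 km

d_R = 2.44 × 3390 km × (3930/2540)^(1/3)
    = 9570 km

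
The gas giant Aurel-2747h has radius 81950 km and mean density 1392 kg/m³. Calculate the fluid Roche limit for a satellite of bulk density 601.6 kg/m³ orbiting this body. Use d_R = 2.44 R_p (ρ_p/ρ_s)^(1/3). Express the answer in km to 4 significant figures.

d_R = 2.44 × 81950 km × (1392/601.6)^(1/3)
    = 2.645 × 10⁵ km

2.645 × 10⁵ km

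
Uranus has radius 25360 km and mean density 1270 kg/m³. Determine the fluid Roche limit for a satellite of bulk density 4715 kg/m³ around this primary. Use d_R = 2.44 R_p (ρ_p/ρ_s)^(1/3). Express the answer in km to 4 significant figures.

39960 km

d_R = 2.44 × 25360 km × (1270/4715)^(1/3)
    = 39960 km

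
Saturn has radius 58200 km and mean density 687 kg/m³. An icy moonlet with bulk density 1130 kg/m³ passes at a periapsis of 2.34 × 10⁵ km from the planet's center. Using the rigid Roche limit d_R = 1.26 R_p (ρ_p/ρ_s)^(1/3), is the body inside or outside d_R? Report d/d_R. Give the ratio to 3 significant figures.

d_R = 1.26 × (58200 km) × (687/1130)^(1/3) = 62120 km
d/d_R = (2.34 × 10⁵) / (62120) = 3.77
Since d/d_R > 1, the body is outside the Roche limit.

outside; d/d_R ≈ 3.77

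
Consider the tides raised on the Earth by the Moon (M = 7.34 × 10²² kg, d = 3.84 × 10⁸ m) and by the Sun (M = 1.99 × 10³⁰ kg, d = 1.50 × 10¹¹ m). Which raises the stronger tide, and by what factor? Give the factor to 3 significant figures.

The Moon, by a factor of ≈ 2.20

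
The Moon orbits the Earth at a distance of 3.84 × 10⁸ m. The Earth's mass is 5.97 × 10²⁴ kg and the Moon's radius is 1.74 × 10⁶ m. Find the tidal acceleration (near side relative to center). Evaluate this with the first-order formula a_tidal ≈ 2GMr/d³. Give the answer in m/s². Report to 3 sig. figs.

Δa = 2GMr/d³
   = 2 × (6.674 × 10⁻¹¹) × (5.97 × 10²⁴) × (1.74 × 10⁶) / (3.84 × 10⁸)³
   = 2.45 × 10⁻⁵ m/s²

2.45 × 10⁻⁵ m/s²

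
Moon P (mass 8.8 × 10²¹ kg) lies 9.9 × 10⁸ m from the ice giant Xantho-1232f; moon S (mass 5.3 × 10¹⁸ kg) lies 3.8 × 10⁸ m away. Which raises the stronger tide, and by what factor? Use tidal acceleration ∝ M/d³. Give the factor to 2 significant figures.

Tidal stretch scales as M/d³; compute that for each body.
Moon P: (8.8 × 10²¹) / (9.9 × 10⁸)³ = 9.069 × 10⁻⁶
Moon S: (5.3 × 10¹⁸) / (3.8 × 10⁸)³ = 9.659 × 10⁻⁸
Ratio (larger/smaller) = 94

Moon P, by a factor of ≈ 94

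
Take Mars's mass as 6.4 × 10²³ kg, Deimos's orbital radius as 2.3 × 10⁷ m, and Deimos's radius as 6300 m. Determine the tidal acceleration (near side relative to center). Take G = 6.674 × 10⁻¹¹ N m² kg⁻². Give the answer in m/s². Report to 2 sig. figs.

4.4 × 10⁻⁵ m/s²

Since r ≪ d, expand the inverse-square field across one radius to get the leading 2GMr/d³ term.
Δa = 2GMr/d³
   = 2 × (6.674 × 10⁻¹¹) × (6.4 × 10²³) × (6300) / (2.3 × 10⁷)³
   = 4.4 × 10⁻⁵ m/s²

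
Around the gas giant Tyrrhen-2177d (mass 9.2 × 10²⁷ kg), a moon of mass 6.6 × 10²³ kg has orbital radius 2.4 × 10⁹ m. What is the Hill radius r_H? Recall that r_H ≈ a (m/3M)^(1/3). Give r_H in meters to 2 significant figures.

6.9 × 10⁷ m

r_H ≈ a (m/3M)^(1/3)
    = (2.4 × 10⁹) × (6.6 × 10²³ / (3 × 9.2 × 10²⁷))^(1/3)
    = 6.9 × 10⁷ m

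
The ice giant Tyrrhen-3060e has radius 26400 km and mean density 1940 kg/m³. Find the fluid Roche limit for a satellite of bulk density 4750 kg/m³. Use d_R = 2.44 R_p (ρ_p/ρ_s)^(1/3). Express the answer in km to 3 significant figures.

d_R = 2.44 × 26400 km × (1940/4750)^(1/3)
    = 47800 km

47800 km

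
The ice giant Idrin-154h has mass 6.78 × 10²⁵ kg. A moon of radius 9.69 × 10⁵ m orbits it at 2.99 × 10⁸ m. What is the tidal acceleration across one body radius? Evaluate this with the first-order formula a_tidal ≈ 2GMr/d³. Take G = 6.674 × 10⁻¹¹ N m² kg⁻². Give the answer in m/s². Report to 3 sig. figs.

3.28 × 10⁻⁴ m/s²

a_tidal = 2GMr/d³
        = 2 × (6.674 × 10⁻¹¹) × (6.78 × 10²⁵) × (9.69 × 10⁵) / (2.99 × 10⁸)³
        = 3.28 × 10⁻⁴ m/s²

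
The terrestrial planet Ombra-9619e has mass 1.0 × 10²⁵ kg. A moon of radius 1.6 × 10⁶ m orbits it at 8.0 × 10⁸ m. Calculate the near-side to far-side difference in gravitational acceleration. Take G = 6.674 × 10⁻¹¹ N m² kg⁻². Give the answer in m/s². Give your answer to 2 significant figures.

8.3 × 10⁻⁶ m/s²

a_tidal = 4GMr/d³
        = 4 × (6.674 × 10⁻¹¹) × (1.0 × 10²⁵) × (1.6 × 10⁶) / (8.0 × 10⁸)³
        = 8.3 × 10⁻⁶ m/s²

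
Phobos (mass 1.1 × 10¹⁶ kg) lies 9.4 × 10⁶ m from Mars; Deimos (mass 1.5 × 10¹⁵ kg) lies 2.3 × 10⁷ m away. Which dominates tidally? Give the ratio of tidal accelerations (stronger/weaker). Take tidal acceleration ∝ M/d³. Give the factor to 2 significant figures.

Phobos, by a factor of ≈ 110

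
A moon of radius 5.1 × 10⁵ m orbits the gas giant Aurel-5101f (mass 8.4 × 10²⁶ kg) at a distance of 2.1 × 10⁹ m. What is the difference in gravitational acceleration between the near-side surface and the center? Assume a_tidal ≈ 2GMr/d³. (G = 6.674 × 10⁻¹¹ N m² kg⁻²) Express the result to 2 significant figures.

Δg = 2GMr/d³
   = 2 × (6.674 × 10⁻¹¹) × (8.4 × 10²⁶) × (5.1 × 10⁵) / (2.1 × 10⁹)³
   = 6.2 × 10⁻⁶ m/s²

6.2 × 10⁻⁶ m/s²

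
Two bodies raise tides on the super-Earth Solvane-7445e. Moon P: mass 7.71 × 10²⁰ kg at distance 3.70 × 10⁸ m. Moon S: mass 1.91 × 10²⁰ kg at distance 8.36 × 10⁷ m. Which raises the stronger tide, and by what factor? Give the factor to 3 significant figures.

Moon S, by a factor of ≈ 21.5

Compare M/d³ for the two perturbers:
Moon P: (7.71 × 10²⁰) / (3.70 × 10⁸)³ = 1.522 × 10⁻⁵
Moon S: (1.91 × 10²⁰) / (8.36 × 10⁷)³ = 3.269 × 10⁻⁴
Ratio (larger/smaller) = 21.5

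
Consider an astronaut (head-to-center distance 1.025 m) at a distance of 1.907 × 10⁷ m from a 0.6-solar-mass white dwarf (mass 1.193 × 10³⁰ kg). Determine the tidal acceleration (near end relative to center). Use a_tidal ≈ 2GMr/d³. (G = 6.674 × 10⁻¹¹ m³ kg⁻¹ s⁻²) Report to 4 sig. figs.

Δa = 2GMr/d³
   = 2 × (6.674 × 10⁻¹¹) × (1.193 × 10³⁰) × (1.025) / (1.907 × 10⁷)³
   = 2.354 × 10⁻² m/s²

2.354 × 10⁻² m/s²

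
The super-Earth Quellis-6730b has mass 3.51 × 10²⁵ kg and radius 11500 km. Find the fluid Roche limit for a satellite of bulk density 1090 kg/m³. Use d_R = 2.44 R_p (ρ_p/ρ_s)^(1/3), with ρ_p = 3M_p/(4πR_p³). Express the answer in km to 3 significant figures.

ρ_p = 3M_p/(4πR_p³) = 3 × (3.51 × 10²⁵) / (4π × (1.15 × 10⁷ m)³) = 5510 kg/m³
d_R = 2.44 × 11500 km × (5510/1090)^(1/3)
    = 48200 km

48200 km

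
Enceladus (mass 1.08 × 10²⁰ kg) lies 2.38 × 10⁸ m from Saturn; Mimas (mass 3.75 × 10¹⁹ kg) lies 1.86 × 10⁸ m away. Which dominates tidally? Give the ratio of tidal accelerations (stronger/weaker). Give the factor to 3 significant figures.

Enceladus, by a factor of ≈ 1.37

Compare M/d³ for the two perturbers:
Enceladus: (1.08 × 10²⁰) / (2.38 × 10⁸)³ = 8.011 × 10⁻⁶
Mimas: (3.75 × 10¹⁹) / (1.86 × 10⁸)³ = 5.828 × 10⁻⁶
Ratio (larger/smaller) = 1.37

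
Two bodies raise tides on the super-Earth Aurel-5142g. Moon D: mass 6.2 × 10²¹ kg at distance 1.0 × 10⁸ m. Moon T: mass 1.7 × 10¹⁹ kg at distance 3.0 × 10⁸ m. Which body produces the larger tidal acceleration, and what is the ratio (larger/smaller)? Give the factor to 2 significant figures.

Moon D, by a factor of ≈ 9800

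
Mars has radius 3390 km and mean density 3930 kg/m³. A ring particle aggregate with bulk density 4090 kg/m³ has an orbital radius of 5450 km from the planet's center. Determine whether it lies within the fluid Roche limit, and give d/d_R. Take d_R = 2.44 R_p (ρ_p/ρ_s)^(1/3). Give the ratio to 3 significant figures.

inside; d/d_R ≈ 0.668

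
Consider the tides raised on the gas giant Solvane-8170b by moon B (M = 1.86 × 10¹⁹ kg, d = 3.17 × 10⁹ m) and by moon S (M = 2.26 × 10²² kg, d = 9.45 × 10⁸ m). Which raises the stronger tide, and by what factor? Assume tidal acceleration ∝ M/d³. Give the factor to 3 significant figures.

The tide-raising term goes as M/d³ (the gradient of a 1/d² field).
Moon B: (1.86 × 10¹⁹) / (3.17 × 10⁹)³ = 5.839 × 10⁻¹⁰
Moon S: (2.26 × 10²²) / (9.45 × 10⁸)³ = 2.678 × 10⁻⁵
Ratio (larger/smaller) = 45900

Moon S, by a factor of ≈ 45900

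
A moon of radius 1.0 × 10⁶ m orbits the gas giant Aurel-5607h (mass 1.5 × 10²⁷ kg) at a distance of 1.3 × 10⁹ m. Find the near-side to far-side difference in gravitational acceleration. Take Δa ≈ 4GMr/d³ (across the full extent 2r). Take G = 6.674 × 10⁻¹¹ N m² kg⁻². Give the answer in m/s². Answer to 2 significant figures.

1.8 × 10⁻⁴ m/s²

Differencing GM/(d−r)² and GM/(d+r)² to first order in r/d gives 4GMr/d³.
Δa = 4GMr/d³
   = 4 × (6.674 × 10⁻¹¹) × (1.5 × 10²⁷) × (1.0 × 10⁶) / (1.3 × 10⁹)³
   = 1.8 × 10⁻⁴ m/s²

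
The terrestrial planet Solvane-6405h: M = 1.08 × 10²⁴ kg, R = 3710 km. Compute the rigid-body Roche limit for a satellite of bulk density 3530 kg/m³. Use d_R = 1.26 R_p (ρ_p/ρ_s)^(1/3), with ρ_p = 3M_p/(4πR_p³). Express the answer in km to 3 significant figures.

5270 km

ρ_p = 3M_p/(4πR_p³) = 3 × (1.08 × 10²⁴) / (4π × (3.71 × 10⁶ m)³) = 5050 kg/m³
d_R = 1.26 × 3710 km × (5050/3530)^(1/3)
    = 5270 km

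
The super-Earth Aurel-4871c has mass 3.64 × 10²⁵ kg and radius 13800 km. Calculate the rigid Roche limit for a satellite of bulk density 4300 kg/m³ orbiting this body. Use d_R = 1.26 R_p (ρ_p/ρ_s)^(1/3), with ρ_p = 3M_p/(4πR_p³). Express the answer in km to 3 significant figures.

ρ_p = 3M_p/(4πR_p³) = 3 × (3.64 × 10²⁵) / (4π × (1.38 × 10⁷ m)³) = 3310 kg/m³
d_R = 1.26 × 13800 km × (3310/4300)^(1/3)
    = 15900 km

15900 km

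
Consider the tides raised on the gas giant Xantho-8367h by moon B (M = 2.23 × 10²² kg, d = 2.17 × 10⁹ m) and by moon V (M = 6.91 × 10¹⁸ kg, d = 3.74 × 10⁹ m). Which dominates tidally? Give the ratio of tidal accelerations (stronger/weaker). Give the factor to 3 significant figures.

Moon B, by a factor of ≈ 16500

Tidal acceleration ∝ M/d³, so compare M/d³ for each.
Moon B: (2.23 × 10²²) / (2.17 × 10⁹)³ = 2.182 × 10⁻⁶
Moon V: (6.91 × 10¹⁸) / (3.74 × 10⁹)³ = 1.321 × 10⁻¹⁰
Ratio (larger/smaller) = 16500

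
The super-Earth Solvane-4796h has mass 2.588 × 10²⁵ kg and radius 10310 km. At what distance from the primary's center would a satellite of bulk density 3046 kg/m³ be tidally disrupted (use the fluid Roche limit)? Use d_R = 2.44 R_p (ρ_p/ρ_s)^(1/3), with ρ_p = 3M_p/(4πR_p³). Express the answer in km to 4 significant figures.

ρ_p = 3M_p/(4πR_p³) = 3 × (2.588 × 10²⁵) / (4π × (1.031 × 10⁷ m)³) = 5638 kg/m³
d_R = 2.44 × 10310 km × (5638/3046)^(1/3)
    = 30890 km

30890 km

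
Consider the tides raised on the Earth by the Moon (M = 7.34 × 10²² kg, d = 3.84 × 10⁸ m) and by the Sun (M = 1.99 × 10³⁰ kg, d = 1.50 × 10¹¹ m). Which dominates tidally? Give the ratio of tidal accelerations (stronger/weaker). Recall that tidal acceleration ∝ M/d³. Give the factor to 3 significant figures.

Tidal acceleration ∝ M/d³, so compare M/d³ for each.
The Moon: (7.34 × 10²²) / (3.84 × 10⁸)³ = 1.296 × 10⁻³
The Sun: (1.99 × 10³⁰) / (1.50 × 10¹¹)³ = 5.896 × 10⁻⁴
Ratio (larger/smaller) = 2.20

The Moon, by a factor of ≈ 2.20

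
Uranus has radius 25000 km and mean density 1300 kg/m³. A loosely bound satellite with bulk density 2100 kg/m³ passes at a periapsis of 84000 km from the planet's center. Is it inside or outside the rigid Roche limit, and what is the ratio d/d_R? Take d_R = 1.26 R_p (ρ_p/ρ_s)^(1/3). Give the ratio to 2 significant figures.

outside; d/d_R ≈ 3.1

d_R = 1.26 × (25000 km) × (1300/2100)^(1/3) = 26850 km
d/d_R = (84000) / (26850) = 3.1
Since d/d_R > 1, the body is outside the Roche limit.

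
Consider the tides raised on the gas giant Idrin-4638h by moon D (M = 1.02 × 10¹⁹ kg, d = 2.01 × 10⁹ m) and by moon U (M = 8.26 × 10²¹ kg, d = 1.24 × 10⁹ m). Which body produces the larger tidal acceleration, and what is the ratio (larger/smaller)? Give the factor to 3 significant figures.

Tidal acceleration ∝ M/d³, so compare M/d³ for each.
Moon D: (1.02 × 10¹⁹) / (2.01 × 10⁹)³ = 1.256 × 10⁻⁹
Moon U: (8.26 × 10²¹) / (1.24 × 10⁹)³ = 4.332 × 10⁻⁶
Ratio (larger/smaller) = 3450

Moon U, by a factor of ≈ 3450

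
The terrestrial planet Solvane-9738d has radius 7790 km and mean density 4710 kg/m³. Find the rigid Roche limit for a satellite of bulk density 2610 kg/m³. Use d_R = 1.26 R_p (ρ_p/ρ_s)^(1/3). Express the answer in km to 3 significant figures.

d_R = 1.26 × 7790 km × (4710/2610)^(1/3)
    = 12000 km

12000 km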